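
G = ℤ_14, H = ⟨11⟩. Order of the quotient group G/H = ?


|⟨11⟩| = n / gcd(11, 14) = 14 / 1 = 14
H is normal (ℤ_14 is abelian).
|G/H| = |G| / |H| = 14 / 14 = 1

|G/H| = 1


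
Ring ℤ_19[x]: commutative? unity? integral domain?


ℤ_19 is a field (n prime), so ℤ_19[x] is a commutative integral domain with unity
Commutative: Yes
Integral domain: Yes
Has unity: Yes

ℤ_19[x]: Commutative=Yes, Unity=Yes


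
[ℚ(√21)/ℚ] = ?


√21 has minimal polynomial x² - 21 (irreducible over ℚ since 21 is squarefree)

[ℚ(√21)/ℚ] = 2


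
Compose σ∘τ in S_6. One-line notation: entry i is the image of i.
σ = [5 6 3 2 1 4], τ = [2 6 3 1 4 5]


σ∘τ: apply τ first, then σ
1 →τ 2 →σ 6
2 →τ 6 →σ 4
3 →τ 3 →σ 3
4 →τ 1 →σ 5
5 →τ 4 →σ 2
6 →τ 5 →σ 1

σ∘τ = [6 4 3 5 2 1]


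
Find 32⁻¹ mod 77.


Use the extended Euclidean algorithm to write 1 = 32·s + 77·t; then s mod 77 is the inverse.
Euclidean algorithm:
  32 = 0·77 + 32
  77 = 2·32 + 13
  32 = 2·13 + 6
  13 = 2·6 + 1
  6 = 6·1 + 0
gcd(32,77) = 1
Back-substitution gives: 32·(-12) + 77·(5) = 1
So 32⁻¹ ≡ -12 ≡ 65 (mod 77)
Check: 32 × 65 = 2080 ≡ 1 (mod 77) ✓

32⁻¹ ≡ 65 (mod 77)


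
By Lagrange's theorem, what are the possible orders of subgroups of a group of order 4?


Lagrange's theorem: |H| divides |G|
|G| = 4
Divisors of 4: 1, 2, 4

Possible subgroup orders: {1, 2, 4}


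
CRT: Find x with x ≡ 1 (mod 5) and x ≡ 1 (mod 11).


m₁ = 5, m₂ = 11, gcd = 1, so CRT applies. M = m₁·m₂ = 55
Let M₁ = M/m₁ = 11, M₂ = M/m₂ = 5
Find y₁ ≡ M₁⁻¹ (mod m₁): 11⁻¹ ≡ 1 (mod 5)
Find y₂ ≡ M₂⁻¹ (mod m₂): 5⁻¹ ≡ 9 (mod 11)
x = a₁·M₁·y₁ + a₂·M₂·y₂ = 1·11·1 + 1·5·9 = 56
Reduce mod 55: x ≡ 1
Check: 1 mod 5 = 1 ✓, 1 mod 11 = 1 ✓

x ≡ 1 (mod 55)


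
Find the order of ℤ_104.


ℤ_n has n elements.

|ℤ_104| = 104


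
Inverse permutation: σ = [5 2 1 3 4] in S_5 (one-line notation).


To find σ⁻¹, swap domain and range:
σ(1) = 5 → σ⁻¹(5) = 1
σ(2) = 2 → σ⁻¹(2) = 2
σ(3) = 1 → σ⁻¹(1) = 3
σ(4) = 3 → σ⁻¹(3) = 4
σ(5) = 4 → σ⁻¹(4) = 5

σ⁻¹ = [3 2 4 5 1]


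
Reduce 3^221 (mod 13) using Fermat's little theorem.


Fermat's little theorem: if p is prime and gcd(a,p)=1, then a^(p-1) ≡ 1 (mod p)
p = 13 is prime, gcd(3,13) = 1
Reduce exponent: 221 mod 12 = 5
So 3^221 ≡ 3^5 (mod 13)
3^5 mod 13 = 9

3^221 ≡ 9 (mod 13)


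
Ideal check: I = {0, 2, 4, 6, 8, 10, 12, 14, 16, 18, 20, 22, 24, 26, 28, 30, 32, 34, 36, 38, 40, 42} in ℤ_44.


Check ideal conditions for I = {0, 2, 4, 6, 8, 10, 12, 14, 16, 18, 20, 22, 24, 26, 28, 30, 32, 34, 36, 38, 40, 42} in ℤ_44:
(1) I is an additive subgroup? Yes
(2) For r ∈ ℤ_44 and a ∈ I: r·a ∈ I? Yes

Yes, I is an ideal of ℤ_44


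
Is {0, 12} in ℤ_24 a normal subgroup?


H = {0, 12} in ℤ_24
ℤ_24 is abelian; every subgroup of an abelian group is normal

Yes, normal subgroup


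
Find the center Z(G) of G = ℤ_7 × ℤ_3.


Z(G) = {g ∈ G | gx = xg for all x ∈ G}
Direct product of abelian groups is abelian, so Z(G) = G

Z(ℤ_7 × ℤ_3) = ℤ_7 × ℤ_3


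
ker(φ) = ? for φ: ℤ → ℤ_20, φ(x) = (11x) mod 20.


Kernel = preimage of identity
ker(φ) = {x ∈ ℤ : 11x ≡ 0 (mod 20)}. gcd(11,20) = 1, so 11x ≡ 0 (mod 20) ⟺ x ≡ 0 (mod 20/1 = 20). Hence ker(φ) = 20ℤ

ker(φ) = 20ℤ


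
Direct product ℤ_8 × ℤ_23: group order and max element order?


|ℤ_8 × ℤ_23| = 8 × 23 = 184
Max element order = lcm(8,23) = 184
Cyclic? Yes (gcd=1)

|ℤ_8×ℤ_23| = 184, max element order = 184


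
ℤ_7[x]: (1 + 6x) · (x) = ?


Expand and collect like terms; reduce coefficients mod 7:
x^0: 1·0 = 0 ≡ 0 (mod 7)
x^1: 1·1 + 6·0 = 1 ≡ 1 (mod 7)
x^2: 6·1 = 6 ≡ 6 (mod 7)
Result: x + 6x^2

f · g = x + 6x^2


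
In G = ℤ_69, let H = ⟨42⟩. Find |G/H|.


|⟨42⟩| = n / gcd(42, 69) = 69 / 3 = 23
H is normal (ℤ_69 is abelian).
|G/H| = |G| / |H| = 69 / 23 = 3

|G/H| = 3


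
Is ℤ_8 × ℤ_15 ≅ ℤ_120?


Comparing ℤ_8 × ℤ_15 and ℤ_120:
gcd(8,15) = 1, so ℤ_8 × ℤ_15 ≅ ℤ_120 (CRT)

Yes, ℤ_8 × ℤ_15 ≅ ℤ_120


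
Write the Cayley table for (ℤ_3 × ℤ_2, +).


Elements: {(0,0), (0,1), (1,0), (1,1), (2,0), (2,1)}
Operation: componentwise addition mod (3, 2)
Entry (a, b) = ((a₁+b₁) mod 3, (a₂+b₂) mod 2)

Cayley table:
      | (0,0) | (0,1) | (1,0) | (1,1) | (2,0) | (2,1)
(0,0) | (0,0) | (0,1) | (1,0) | (1,1) | (2,0) | (2,1)
(0,1) | (0,1) | (0,0) | (1,1) | (1,0) | (2,1) | (2,0)
(1,0) | (1,0) | (1,1) | (2,0) | (2,1) | (0,0) | (0,1)
(1,1) | (1,1) | (1,0) | (2,1) | (2,0) | (0,1) | (0,0)
(2,0) | (2,0) | (2,1) | (0,0) | (0,1) | (1,0) | (1,1)
(2,1) | (2,1) | (2,0) | (0,1) | (0,0) | (1,1) | (1,0)


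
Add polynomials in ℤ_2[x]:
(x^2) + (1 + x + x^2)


Add coefficients mod 2:
x^0: 0 + 1 = 1 (mod 2)
x^1: 0 + 1 = 1 (mod 2)
x^2: 1 + 1 = 0 (mod 2)
Result: 1 + x

f + g = 1 + x


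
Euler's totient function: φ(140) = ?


Factor n: 140 = 2^2 × 5 × 7
φ(n) = n · ∏(1 - 1/p) over distinct primes p | n
φ(140) = 140 · (1 - 1/2) · (1 - 1/5) · (1 - 1/7) = 48

φ(140) = 48


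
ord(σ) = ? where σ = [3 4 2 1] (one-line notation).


Cycle decomposition: (1 3 2 4)
Cycle lengths: 4
Order = lcm(4) = 4

ord(σ) = 4


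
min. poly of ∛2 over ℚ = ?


∛2 satisfies x³ - 2 = 0, irreducible over ℚ (no rational root; 2 is not a perfect cube)

Minimal polynomial: x³ - 2


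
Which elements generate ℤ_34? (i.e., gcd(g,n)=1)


g generates ℤ_n iff gcd(g,n) = 1
Prime factors of 34: 2, 17
Generators are g ∈ {1,...,33} not divisible by any of these primes.
Generators: {1, 3, 5, 7, 9, 11, 13, 15, 19, 21, 23, 25, 27, 29, 31, 33}
Number of generators = φ(34) = 16

Generators of ℤ_34 = {1, 3, 5, 7, 9, 11, 13, 15, 19, 21, 23, 25, 27, 29, 31, 33}


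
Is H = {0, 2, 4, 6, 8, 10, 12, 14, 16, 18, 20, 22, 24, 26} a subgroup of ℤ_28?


Subgroup test for H = {0, 2, 4, 6, 8, 10, 12, 14, 16, 18, 20, 22, 24, 26} in (ℤ_28, +):
(1) 0 ∈ H? Yes
(2) Closure: for all a,b ∈ H, (a+b) mod 28 ∈ H? Yes
(3) Inverses: for all a ∈ H, -a mod 28 ∈ H? Yes

Yes, H is a subgroup of ℤ_28


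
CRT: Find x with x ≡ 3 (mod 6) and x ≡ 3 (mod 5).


m₁ = 6, m₂ = 5, gcd = 1, so CRT applies. M = m₁·m₂ = 30
Let M₁ = M/m₁ = 5, M₂ = M/m₂ = 6
Find y₁ ≡ M₁⁻¹ (mod m₁): 5⁻¹ ≡ 5 (mod 6)
Find y₂ ≡ M₂⁻¹ (mod m₂): 6⁻¹ ≡ 1 (mod 5)
x = a₁·M₁·y₁ + a₂·M₂·y₂ = 3·5·5 + 3·6·1 = 93
Reduce mod 30: x ≡ 3
Check: 3 mod 6 = 3 ✓, 3 mod 5 = 3 ✓

x ≡ 3 (mod 30)


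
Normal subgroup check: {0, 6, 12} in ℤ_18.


H = {0, 6, 12} in ℤ_18
ℤ_18 is abelian; every subgroup of an abelian group is normal

Yes, normal subgroup


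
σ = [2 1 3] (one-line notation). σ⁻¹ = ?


To find σ⁻¹, swap domain and range:
σ(1) = 2 → σ⁻¹(2) = 1
σ(2) = 1 → σ⁻¹(1) = 2
σ(3) = 3 → σ⁻¹(3) = 3

σ⁻¹ = [2 1 3]


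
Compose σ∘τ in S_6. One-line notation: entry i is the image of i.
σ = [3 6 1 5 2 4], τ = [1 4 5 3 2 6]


σ∘τ: apply τ first, then σ
1 →τ 1 →σ 3
2 →τ 4 →σ 5
3 →τ 5 →σ 2
4 →τ 3 →σ 1
5 →τ 2 →σ 6
6 →τ 6 →σ 4

σ∘τ = [3 5 2 1 6 4]


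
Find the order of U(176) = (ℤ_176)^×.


U(n) is the group of units mod n; |U(n)| = φ(n)
|U(176)| = φ(176) = 80

|U(176) = (ℤ_176)^×| = 80


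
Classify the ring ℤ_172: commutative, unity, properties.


ℤ_172 is a commutative ring with unity 1; 172 = 2×86 is composite, so 2·86 ≡ 0 gives zero divisors (not an integral domain)
Commutative: Yes
Integral domain: No
Has unity: Yes

ℤ_172: Commutative=Yes, Unity=Yes


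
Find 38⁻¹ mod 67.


Use the extended Euclidean algorithm to write 1 = 38·s + 67·t; then s mod 67 is the inverse.
Euclidean algorithm:
  38 = 0·67 + 38
  67 = 1·38 + 29
  38 = 1·29 + 9
  29 = 3·9 + 2
  9 = 4·2 + 1
  2 = 2·1 + 0
gcd(38,67) = 1
Back-substitution gives: 38·(30) + 67·(-17) = 1
So 38⁻¹ ≡ 30 ≡ 30 (mod 67)
Check: 38 × 30 = 1140 ≡ 1 (mod 67) ✓

38⁻¹ ≡ 30 (mod 67)


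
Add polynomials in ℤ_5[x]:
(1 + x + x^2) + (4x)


Add coefficients mod 5:
x^0: 1 + 0 = 1 (mod 5)
x^1: 1 + 4 = 0 (mod 5)
x^2: 1 + 0 = 1 (mod 5)
Result: 1 + x^2

f + g = 1 + x^2


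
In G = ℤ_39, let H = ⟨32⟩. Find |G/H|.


|⟨32⟩| = n / gcd(32, 39) = 39 / 1 = 39
H is normal (ℤ_39 is abelian).
|G/H| = |G| / |H| = 39 / 39 = 1

|G/H| = 1


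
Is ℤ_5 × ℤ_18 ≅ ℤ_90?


Comparing ℤ_5 × ℤ_18 and ℤ_90:
gcd(5,18) = 1, so ℤ_5 × ℤ_18 ≅ ℤ_90 (CRT)

Yes, ℤ_5 × ℤ_18 ≅ ℤ_90


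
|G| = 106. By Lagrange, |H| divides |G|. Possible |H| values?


Lagrange's theorem: |H| divides |G|
|G| = 106
Divisors of 106: 1, 2, 53, 106

Possible subgroup orders: {1, 2, 53, 106}


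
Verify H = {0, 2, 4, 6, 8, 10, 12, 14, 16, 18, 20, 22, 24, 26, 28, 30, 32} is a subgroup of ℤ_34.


Subgroup test for H = {0, 2, 4, 6, 8, 10, 12, 14, 16, 18, 20, 22, 24, 26, 28, 30, 32} in (ℤ_34, +):
(1) 0 ∈ H? Yes
(2) Closure: for all a,b ∈ H, (a+b) mod 34 ∈ H? Yes
(3) Inverses: for all a ∈ H, -a mod 34 ∈ H? Yes

Yes, H is a subgroup of ℤ_34


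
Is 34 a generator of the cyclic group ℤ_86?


g generates ℤ_n iff gcd(g, n) = 1
gcd(34, 86) = 2
Since gcd = 2 ≠ 1, ⟨34⟩ has order 43 < 86, so 34 is not a generator.

No, 34 does not generate ℤ_86


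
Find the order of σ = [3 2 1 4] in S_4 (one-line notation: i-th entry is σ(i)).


Cycle decomposition: (1 3)
Cycle lengths: 2
Order = lcm(2) = 2

ord(σ) = 2


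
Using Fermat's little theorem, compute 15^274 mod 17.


Fermat's little theorem: if p is prime and gcd(a,p)=1, then a^(p-1) ≡ 1 (mod p)
p = 17 is prime, gcd(15,17) = 1
Reduce exponent: 274 mod 16 = 2
So 15^274 ≡ 15^2 (mod 17)
15^2 mod 17 = 4

15^274 ≡ 4 (mod 17)


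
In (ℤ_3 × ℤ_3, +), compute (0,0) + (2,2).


Operation: componentwise addition mod (3, 3)
(0,0) + (2,2) = ((a₁+b₁) mod 3, (a₂+b₂) mod 3) with a = (0,0), b = (2,2)

(0,0) + (2,2) = (2,2)


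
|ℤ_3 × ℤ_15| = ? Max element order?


|ℤ_3 × ℤ_15| = 3 × 15 = 45
Max element order = lcm(3,15) = 15
Cyclic? No (gcd=3)

|ℤ_3×ℤ_15| = 45, max element order = 15


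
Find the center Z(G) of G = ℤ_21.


Z(G) = {g ∈ G | gx = xg for all x ∈ G}
ℤ_21 is abelian, so Z(G) = G

Z(ℤ_21) = ℤ_21


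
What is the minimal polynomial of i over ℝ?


i satisfies x² + 1 = 0, irreducible over ℝ

Minimal polynomial: x² + 1


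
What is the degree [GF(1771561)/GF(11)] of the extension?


GF(1771561) = GF(11^6), so the extension degree is 6

[GF(1771561)/GF(11)] = 6


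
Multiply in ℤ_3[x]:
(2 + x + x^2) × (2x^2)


Expand and collect like terms; reduce coefficients mod 3:
x^0: 2·0 = 0 ≡ 0 (mod 3)
x^1: 2·0 + 1·0 = 0 ≡ 0 (mod 3)
x^2: 2·2 + 1·0 + 1·0 = 4 ≡ 1 (mod 3)
x^3: 1·2 + 1·0 = 2 ≡ 2 (mod 3)
x^4: 1·2 = 2 ≡ 2 (mod 3)
Result: x^2 + 2x^3 + 2x^4

f · g = x^2 + 2x^3 + 2x^4


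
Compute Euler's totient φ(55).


Factor n: 55 = 5 × 11
φ(n) = n · ∏(1 - 1/p) over distinct primes p | n
φ(55) = 55 · (1 - 1/5) · (1 - 1/11) = 40

φ(55) = 40


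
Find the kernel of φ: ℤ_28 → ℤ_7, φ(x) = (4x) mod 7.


Kernel = preimage of identity
ker(φ) = {x ∈ ℤ_28 : 4x ≡ 0 (mod 7)}. Since 7 | 28, φ is well-defined. The kernel is the cyclic subgroup ⟨7⟩ of ℤ_28 (order 4), i.e. {0, 7, 14, 21}

ker(φ) = {0, 7, 14, 21}


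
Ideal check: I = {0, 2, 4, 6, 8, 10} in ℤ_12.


Check ideal conditions for I = {0, 2, 4, 6, 8, 10} in ℤ_12:
(1) I is an additive subgroup? Yes
(2) For r ∈ ℤ_12 and a ∈ I: r·a ∈ I? Yes

Yes, I is an ideal of ℤ_12


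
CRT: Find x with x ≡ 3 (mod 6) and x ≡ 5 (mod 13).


m₁ = 6, m₂ = 13, gcd = 1, so CRT applies. M = m₁·m₂ = 78
Let M₁ = M/m₁ = 13, M₂ = M/m₂ = 6
Find y₁ ≡ M₁⁻¹ (mod m₁): 13⁻¹ ≡ 1 (mod 6)
Find y₂ ≡ M₂⁻¹ (mod m₂): 6⁻¹ ≡ 11 (mod 13)
x = a₁·M₁·y₁ + a₂·M₂·y₂ = 3·13·1 + 5·6·11 = 369
Reduce mod 78: x ≡ 57
Check: 57 mod 6 = 3 ✓, 57 mod 13 = 5 ✓

x ≡ 57 (mod 78)


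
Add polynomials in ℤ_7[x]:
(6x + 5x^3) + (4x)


Add coefficients mod 7:
x^0: 0 + 0 = 0 (mod 7)
x^1: 6 + 4 = 3 (mod 7)
x^2: 0 + 0 = 0 (mod 7)
x^3: 5 + 0 = 5 (mod 7)
Result: 3x + 5x^3

f + g = 3x + 5x^3


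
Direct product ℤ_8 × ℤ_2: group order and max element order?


|ℤ_8 × ℤ_2| = 8 × 2 = 16
Max element order = lcm(8,2) = 8
Cyclic? No (gcd=2)

|ℤ_8×ℤ_2| = 16, max element order = 8


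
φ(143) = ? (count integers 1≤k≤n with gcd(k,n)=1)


Factor n: 143 = 11 × 13
φ(n) = n · ∏(1 - 1/p) over distinct primes p | n
φ(143) = 143 · (1 - 1/11) · (1 - 1/13) = 120

φ(143) = 120


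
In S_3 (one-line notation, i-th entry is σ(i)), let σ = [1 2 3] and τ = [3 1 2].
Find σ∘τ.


σ∘τ: apply τ first, then σ
1 →τ 3 →σ 3
2 →τ 1 →σ 1
3 →τ 2 →σ 2

σ∘τ = [3 1 2]


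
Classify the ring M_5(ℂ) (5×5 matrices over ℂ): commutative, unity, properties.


Matrix multiplication is non-commutative for n ≥ 2; the identity matrix I is the unity; singular matrices give zero divisors, so not an integral domain
Commutative: No
Integral domain: No
Has unity: Yes

M_5(ℂ) (5×5 matrices over ℂ): Commutative=No, Unity=Yes


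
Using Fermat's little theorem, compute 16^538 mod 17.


Fermat's little theorem: if p is prime and gcd(a,p)=1, then a^(p-1) ≡ 1 (mod p)
p = 17 is prime, gcd(16,17) = 1
Reduce exponent: 538 mod 16 = 10
So 16^538 ≡ 16^10 (mod 17)
16^10 mod 17 = 1

16^538 ≡ 1 (mod 17)


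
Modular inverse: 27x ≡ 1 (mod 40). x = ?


Use the extended Euclidean algorithm to write 1 = 27·s + 40·t; then s mod 40 is the inverse.
Euclidean algorithm:
  27 = 0·40 + 27
  40 = 1·27 + 13
  27 = 2·13 + 1
  13 = 13·1 + 0
gcd(27,40) = 1
Back-substitution gives: 27·(3) + 40·(-2) = 1
So 27⁻¹ ≡ 3 ≡ 3 (mod 40)
Check: 27 × 3 = 81 ≡ 1 (mod 40) ✓

27⁻¹ ≡ 3 (mod 40)


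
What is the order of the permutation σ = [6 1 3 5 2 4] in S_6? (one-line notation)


Cycle decomposition: (1 6 4 5 2)
Cycle lengths: 5
Order = lcm(5) = 5

ord(σ) = 5


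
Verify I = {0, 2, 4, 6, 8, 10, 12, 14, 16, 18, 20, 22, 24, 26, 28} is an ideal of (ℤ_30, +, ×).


Check ideal conditions for I = {0, 2, 4, 6, 8, 10, 12, 14, 16, 18, 20, 22, 24, 26, 28} in ℤ_30:
(1) I is an additive subgroup? Yes
(2) For r ∈ ℤ_30 and a ∈ I: r·a ∈ I? Yes

Yes, I is an ideal of ℤ_30


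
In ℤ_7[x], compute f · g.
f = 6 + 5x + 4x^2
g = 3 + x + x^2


Expand and collect like terms; reduce coefficients mod 7:
x^0: 6·3 = 18 ≡ 4 (mod 7)
x^1: 6·1 + 5·3 = 21 ≡ 0 (mod 7)
x^2: 6·1 + 5·1 + 4·3 = 23 ≡ 2 (mod 7)
x^3: 5·1 + 4·1 = 9 ≡ 2 (mod 7)
x^4: 4·1 = 4 ≡ 4 (mod 7)
Result: 4 + 2x^2 + 2x^3 + 4x^4

f · g = 4 + 2x^2 + 2x^3 + 4x^4


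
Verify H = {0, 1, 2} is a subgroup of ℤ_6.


Subgroup test for H = {0, 1, 2} in (ℤ_6, +):
(1) 0 ∈ H? Yes
(2) Closure: for all a,b ∈ H, (a+b) mod 6 ∈ H? No  [counterexample: 1 + 2 = 3 ∉ H]
(3) Inverses: for all a ∈ H, -a mod 6 ∈ H? No

No, H is not a subgroup of ℤ_6


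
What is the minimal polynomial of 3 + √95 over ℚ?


Let α = 3 + √95. Then α - 3 = √95, so (α - 3)² = 95, giving α² - 6α - 86 = 0. Degree 2 and α ∉ ℚ, so this is the minimal polynomial.

Minimal polynomial: x² - 6x - 86


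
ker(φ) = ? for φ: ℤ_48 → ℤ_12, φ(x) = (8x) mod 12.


Kernel = preimage of identity
ker(φ) = {x ∈ ℤ_48 : 8x ≡ 0 (mod 12)}. Since 12 | 48, φ is well-defined. The kernel is the cyclic subgroup ⟨3⟩ of ℤ_48 (order 16), i.e. {0, 3, 6, 9, 12, 15, 18, 21, 24, 27, 30, 33, 36, 39, 42, 45}

ker(φ) = {0, 3, 6, 9, 12, 15, 18, 21, 24, 27, 30, 33, 36, 39, 42, 45}


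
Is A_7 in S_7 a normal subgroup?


H = A_7 in S_7
A_7 has index 2 in S_7, and every subgroup of index 2 is normal

Yes, normal subgroup


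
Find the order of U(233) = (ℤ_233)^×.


U(n) is the group of units mod n; |U(n)| = φ(n)
|U(233)| = φ(233) = 232

|U(233) = (ℤ_233)^×| = 232


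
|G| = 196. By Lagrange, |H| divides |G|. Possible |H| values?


Lagrange's theorem: |H| divides |G|
|G| = 196
Divisors of 196: 1, 2, 4, 7, 14, 28, 49, 98, 196

Possible subgroup orders: {1, 2, 4, 7, 14, 28, 49, 98, 196}


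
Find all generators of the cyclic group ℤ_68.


g generates ℤ_n iff gcd(g,n) = 1
Prime factors of 68: 2, 17
Generators are g ∈ {1,...,67} not divisible by any of these primes.
Generators: {1, 3, 5, 7, 9, 11, 13, 15, 19, 21, 23, 25, 27, 29, 31, 33, 35, 37, 39, 41, 43, 45, 47, 49, 53, 55, 57, 59, 61, 63, 65, 67}
Number of generators = φ(68) = 32

Generators of ℤ_68 = {1, 3, 5, 7, 9, 11, 13, 15, 19, 21, 23, 25, 27, 29, 31, 33, 35, 37, 39, 41, 43, 45, 47, 49, 53, 55, 57, 59, 61, 63, 65, 67}


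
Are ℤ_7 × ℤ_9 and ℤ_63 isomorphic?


Comparing ℤ_7 × ℤ_9 and ℤ_63:
gcd(7,9) = 1, so ℤ_7 × ℤ_9 ≅ ℤ_63 (CRT)

Yes, ℤ_7 × ℤ_9 ≅ ℤ_63


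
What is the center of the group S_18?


Z(G) = {g ∈ G | gx = xg for all x ∈ G}
S_n is non-abelian for n ≥ 3; Z(S_18) is trivial

Z(S_18) = {e}


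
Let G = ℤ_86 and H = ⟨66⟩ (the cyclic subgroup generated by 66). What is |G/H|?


|⟨66⟩| = n / gcd(66, 86) = 86 / 2 = 43
H is normal (ℤ_86 is abelian).
|G/H| = |G| / |H| = 86 / 43 = 2

|G/H| = 2


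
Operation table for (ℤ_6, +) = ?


Elements: {0, 1, 2, 3, 4, 5}
Operation: addition mod 6
Entry (a, b) = (a + b) mod 6

Cayley table:
  | 0 | 1 | 2 | 3 | 4 | 5
0 | 0 | 1 | 2 | 3 | 4 | 5
1 | 1 | 2 | 3 | 4 | 5 | 0
2 | 2 | 3 | 4 | 5 | 0 | 1
3 | 3 | 4 | 5 | 0 | 1 | 2
4 | 4 | 5 | 0 | 1 | 2 | 3
5 | 5 | 0 | 1 | 2 | 3 | 4


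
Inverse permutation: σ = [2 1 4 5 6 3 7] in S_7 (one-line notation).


To find σ⁻¹, swap domain and range:
σ(1) = 2 → σ⁻¹(2) = 1
σ(2) = 1 → σ⁻¹(1) = 2
σ(3) = 4 → σ⁻¹(4) = 3
σ(4) = 5 → σ⁻¹(5) = 4
σ(5) = 6 → σ⁻¹(6) = 5
σ(6) = 3 → σ⁻¹(3) = 6
σ(7) = 7 → σ⁻¹(7) = 7

σ⁻¹ = [2 1 6 3 4 5 7]


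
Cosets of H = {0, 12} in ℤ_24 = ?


H = {0, 12}, |H| = 2
Number of cosets = |G|/|H| = 24/2 = 12
0 + H = {0, 12}
1 + H = {1, 13}
2 + H = {2, 14}
3 + H = {3, 15}
4 + H = {4, 16}
5 + H = {5, 17}
6 + H = {6, 18}
7 + H = {7, 19}
8 + H = {8, 20}
9 + H = {9, 21}
10 + H = {10, 22}
11 + H = {11, 23}

Cosets: 0+H={0,12}; 1+H={1,13}; 2+H={2,14}; 3+H={3,15}; 4+H={4,16}; 5+H={5,17}; 6+H={6,18}; 7+H={7,19}; 8+H={8,20}; 9+H={9,21}; 10+H={10,22}; 11+H={11,23}


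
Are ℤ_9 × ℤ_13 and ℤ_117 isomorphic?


Comparing ℤ_9 × ℤ_13 and ℤ_117:
gcd(9,13) = 1, so ℤ_9 × ℤ_13 ≅ ℤ_117 (CRT)

Yes, ℤ_9 × ℤ_13 ≅ ℤ_117


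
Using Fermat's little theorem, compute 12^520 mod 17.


Fermat's little theorem: if p is prime and gcd(a,p)=1, then a^(p-1) ≡ 1 (mod p)
p = 17 is prime, gcd(12,17) = 1
Reduce exponent: 520 mod 16 = 8
So 12^520 ≡ 12^8 (mod 17)
12^8 mod 17 = 16

12^520 ≡ 16 (mod 17)


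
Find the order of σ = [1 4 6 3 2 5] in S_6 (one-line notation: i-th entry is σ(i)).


Cycle decomposition: (2 4 3 6 5)
Cycle lengths: 5
Order = lcm(5) = 5

ord(σ) = 5


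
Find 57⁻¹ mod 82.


Use the extended Euclidean algorithm to write 1 = 57·s + 82·t; then s mod 82 is the inverse.
Euclidean algorithm:
  57 = 0·82 + 57
  82 = 1·57 + 25
  57 = 2·25 + 7
  25 = 3·7 + 4
  7 = 1·4 + 3
  4 = 1·3 + 1
  3 = 3·1 + 0
gcd(57,82) = 1
Back-substitution gives: 57·(-23) + 82·(16) = 1
So 57⁻¹ ≡ -23 ≡ 59 (mod 82)
Check: 57 × 59 = 3363 ≡ 1 (mod 82) ✓

57⁻¹ ≡ 59 (mod 82)


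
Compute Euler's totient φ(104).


Factor n: 104 = 2^3 × 13
φ(n) = n · ∏(1 - 1/p) over distinct primes p | n
φ(104) = 104 · (1 - 1/2) · (1 - 1/13) = 48

φ(104) = 48


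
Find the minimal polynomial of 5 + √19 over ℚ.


Let α = 5 + √19. Then α - 5 = √19, so (α - 5)² = 19, giving α² - 10α + 6 = 0. Degree 2 and α ∉ ℚ, so this is the minimal polynomial.

Minimal polynomial: x² - 10x + 6


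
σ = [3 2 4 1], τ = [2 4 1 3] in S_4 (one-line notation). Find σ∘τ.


σ∘τ: apply τ first, then σ
1 →τ 2 →σ 2
2 →τ 4 →σ 1
3 →τ 1 →σ 3
4 →τ 3 →σ 4

σ∘τ = [2 1 3 4]


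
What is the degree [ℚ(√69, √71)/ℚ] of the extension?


[ℚ(√69,√71):ℚ] = [ℚ(√69,√71):ℚ(√69)]·[ℚ(√69):ℚ] = 2·2 = 4

[ℚ(√69, √71)/ℚ] = 4


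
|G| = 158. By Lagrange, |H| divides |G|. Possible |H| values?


Lagrange's theorem: |H| divides |G|
|G| = 158
Divisors of 158: 1, 2, 79, 158

Possible subgroup orders: {1, 2, 79, 158}


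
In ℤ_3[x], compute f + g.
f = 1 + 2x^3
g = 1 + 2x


Add coefficients mod 3:
x^0: 1 + 1 = 2 (mod 3)
x^1: 0 + 2 = 2 (mod 3)
x^2: 0 + 0 = 0 (mod 3)
x^3: 2 + 0 = 2 (mod 3)
Result: 2 + 2x + 2x^3

f + g = 2 + 2x + 2x^3


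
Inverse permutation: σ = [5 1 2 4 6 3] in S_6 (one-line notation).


To find σ⁻¹, swap domain and range:
σ(1) = 5 → σ⁻¹(5) = 1
σ(2) = 1 → σ⁻¹(1) = 2
σ(3) = 2 → σ⁻¹(2) = 3
σ(4) = 4 → σ⁻¹(4) = 4
σ(5) = 6 → σ⁻¹(6) = 5
σ(6) = 3 → σ⁻¹(3) = 6

σ⁻¹ = [2 3 6 4 1 5]


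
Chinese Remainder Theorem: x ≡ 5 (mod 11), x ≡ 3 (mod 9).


m₁ = 11, m₂ = 9, gcd = 1, so CRT applies. M = m₁·m₂ = 99
Let M₁ = M/m₁ = 9, M₂ = M/m₂ = 11
Find y₁ ≡ M₁⁻¹ (mod m₁): 9⁻¹ ≡ 5 (mod 11)
Find y₂ ≡ M₂⁻¹ (mod m₂): 11⁻¹ ≡ 5 (mod 9)
x = a₁·M₁·y₁ + a₂·M₂·y₂ = 5·9·5 + 3·11·5 = 390
Reduce mod 99: x ≡ 93
Check: 93 mod 11 = 5 ✓, 93 mod 9 = 3 ✓

x ≡ 93 (mod 99)


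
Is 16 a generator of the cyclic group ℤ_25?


g generates ℤ_n iff gcd(g, n) = 1
gcd(16, 25) = 1
Since gcd = 1, 16 is a generator.

Yes, 16 generates ℤ_25


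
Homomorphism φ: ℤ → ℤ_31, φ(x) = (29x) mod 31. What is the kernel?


Kernel = preimage of identity
ker(φ) = {x ∈ ℤ : 29x ≡ 0 (mod 31)}. gcd(29,31) = 1, so 29x ≡ 0 (mod 31) ⟺ x ≡ 0 (mod 31/1 = 31). Hence ker(φ) = 31ℤ

ker(φ) = 31ℤ


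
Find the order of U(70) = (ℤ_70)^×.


U(n) is the group of units mod n; |U(n)| = φ(n)
|U(70)| = φ(70) = 24

|U(70) = (ℤ_70)^×| = 24


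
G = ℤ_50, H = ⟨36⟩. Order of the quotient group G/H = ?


|⟨36⟩| = n / gcd(36, 50) = 50 / 2 = 25
H is normal (ℤ_50 is abelian).
|G/H| = |G| / |H| = 50 / 25 = 2

|G/H| = 2


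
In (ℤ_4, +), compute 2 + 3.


Operation: addition mod 4
2 + 3 = (a + b) mod 4 with a = 2, b = 3

2 + 3 = 1


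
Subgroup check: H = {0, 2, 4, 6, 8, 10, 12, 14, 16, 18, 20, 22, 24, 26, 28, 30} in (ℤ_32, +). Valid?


Subgroup test for H = {0, 2, 4, 6, 8, 10, 12, 14, 16, 18, 20, 22, 24, 26, 28, 30} in (ℤ_32, +):
(1) 0 ∈ H? Yes
(2) Closure: for all a,b ∈ H, (a+b) mod 32 ∈ H? Yes
(3) Inverses: for all a ∈ H, -a mod 32 ∈ H? Yes

Yes, H is a subgroup of ℤ_32


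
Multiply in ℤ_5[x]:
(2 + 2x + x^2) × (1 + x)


Expand and collect like terms; reduce coefficients mod 5:
x^0: 2·1 = 2 ≡ 2 (mod 5)
x^1: 2·1 + 2·1 = 4 ≡ 4 (mod 5)
x^2: 2·1 + 1·1 = 3 ≡ 3 (mod 5)
x^3: 1·1 = 1 ≡ 1 (mod 5)
Result: 2 + 4x + 3x^2 + x^3

f · g = 2 + 4x + 3x^2 + x^3


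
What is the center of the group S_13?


Z(G) = {g ∈ G | gx = xg for all x ∈ G}
S_n is non-abelian for n ≥ 3; Z(S_13) is trivial

Z(S_13) = {e}


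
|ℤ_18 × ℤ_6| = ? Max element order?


|ℤ_18 × ℤ_6| = 18 × 6 = 108
Max element order = lcm(18,6) = 18
Cyclic? No (gcd=6)

|ℤ_18×ℤ_6| = 108, max element order = 18


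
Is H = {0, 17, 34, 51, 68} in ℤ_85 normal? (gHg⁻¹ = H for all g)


H = {0, 17, 34, 51, 68} in ℤ_85
ℤ_85 is abelian; every subgroup of an abelian group is normal

Yes, normal subgroup


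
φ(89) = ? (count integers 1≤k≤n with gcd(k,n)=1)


Factor n: 89 = 89
φ(n) = n · ∏(1 - 1/p) over distinct primes p | n
φ(89) = 89 · (1 - 1/89) = 88

φ(89) = 88


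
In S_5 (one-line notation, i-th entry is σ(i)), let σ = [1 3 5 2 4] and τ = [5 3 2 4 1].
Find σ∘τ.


σ∘τ: apply τ first, then σ
1 →τ 5 →σ 4
2 →τ 3 →σ 5
3 →τ 2 →σ 3
4 →τ 4 →σ 2
5 →τ 1 →σ 1

σ∘τ = [4 5 3 2 1]


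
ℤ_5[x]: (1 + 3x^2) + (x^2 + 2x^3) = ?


Add coefficients mod 5:
x^0: 1 + 0 = 1 (mod 5)
x^1: 0 + 0 = 0 (mod 5)
x^2: 3 + 1 = 4 (mod 5)
x^3: 0 + 2 = 2 (mod 5)
Result: 1 + 4x^2 + 2x^3

f + g = 1 + 4x^2 + 2x^3


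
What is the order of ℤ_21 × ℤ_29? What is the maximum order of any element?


|ℤ_21 × ℤ_29| = 21 × 29 = 609
Max element order = lcm(21,29) = 609
Cyclic? Yes (gcd=1)

|ℤ_21×ℤ_29| = 609, max element order = 609


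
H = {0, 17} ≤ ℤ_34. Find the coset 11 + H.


11 + H = {11 + h (mod 34) : h ∈ H}
11+0=11, 11+17=28

11 + H = {11, 28}


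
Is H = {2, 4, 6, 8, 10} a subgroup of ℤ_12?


Subgroup test for H = {2, 4, 6, 8, 10} in (ℤ_12, +):
(1) 0 ∈ H? No
(2) Closure: for all a,b ∈ H, (a+b) mod 12 ∈ H? No  [counterexample: 2 + 10 = 0 ∉ H]
(3) Inverses: for all a ∈ H, -a mod 12 ∈ H? Yes

No, H is not a subgroup of ℤ_12


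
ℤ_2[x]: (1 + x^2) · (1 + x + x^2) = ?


Expand and collect like terms; reduce coefficients mod 2:
x^0: 1·1 = 1 ≡ 1 (mod 2)
x^1: 1·1 + 0·1 = 1 ≡ 1 (mod 2)
x^2: 1·1 + 0·1 + 1·1 = 2 ≡ 0 (mod 2)
x^3: 0·1 + 1·1 = 1 ≡ 1 (mod 2)
x^4: 1·1 = 1 ≡ 1 (mod 2)
Result: 1 + x + x^3 + x^4

f · g = 1 + x + x^3 + x^4


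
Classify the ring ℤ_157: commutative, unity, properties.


ℤ_157 is a commutative ring with unity 1; 157 is prime, so ℤ_157 is a field (hence an integral domain)
Commutative: Yes
Integral domain: Yes
Has unity: Yes

ℤ_157: Commutative=Yes, Unity=Yes


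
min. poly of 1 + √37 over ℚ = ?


Let α = 1 + √37. Then α - 1 = √37, so (α - 1)² = 37, giving α² - 2α - 36 = 0. Degree 2 and α ∉ ℚ, so this is the minimal polynomial.

Minimal polynomial: x² - 2x - 36


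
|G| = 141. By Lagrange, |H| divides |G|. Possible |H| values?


Lagrange's theorem: |H| divides |G|
|G| = 141
Divisors of 141: 1, 3, 47, 141

Possible subgroup orders: {1, 3, 47, 141}


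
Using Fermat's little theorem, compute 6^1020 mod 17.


Fermat's little theorem: if p is prime and gcd(a,p)=1, then a^(p-1) ≡ 1 (mod p)
p = 17 is prime, gcd(6,17) = 1
Reduce exponent: 1020 mod 16 = 12
So 6^1020 ≡ 6^12 (mod 17)
6^12 mod 17 = 13

6^1020 ≡ 13 (mod 17)


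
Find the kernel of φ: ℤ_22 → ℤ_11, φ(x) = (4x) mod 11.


Kernel = preimage of identity
ker(φ) = {x ∈ ℤ_22 : 4x ≡ 0 (mod 11)}. Since 11 | 22, φ is well-defined. The kernel is the cyclic subgroup ⟨11⟩ of ℤ_22 (order 2), i.e. {0, 11}

ker(φ) = {0, 11}


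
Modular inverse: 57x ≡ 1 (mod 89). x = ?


Use the extended Euclidean algorithm to write 1 = 57·s + 89·t; then s mod 89 is the inverse.
Euclidean algorithm:
  57 = 0·89 + 57
  89 = 1·57 + 32
  57 = 1·32 + 25
  32 = 1·25 + 7
  25 = 3·7 + 4
  7 = 1·4 + 3
  4 = 1·3 + 1
  3 = 3·1 + 0
gcd(57,89) = 1
Back-substitution gives: 57·(25) + 89·(-16) = 1
So 57⁻¹ ≡ 25 ≡ 25 (mod 89)
Check: 57 × 25 = 1425 ≡ 1 (mod 89) ✓

57⁻¹ ≡ 25 (mod 89)


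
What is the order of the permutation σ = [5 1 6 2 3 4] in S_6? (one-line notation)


Cycle decomposition: (1 5 3 6 4 2)
Cycle lengths: 6
Order = lcm(6) = 6

ord(σ) = 6


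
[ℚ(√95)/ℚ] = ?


√95 has minimal polynomial x² - 95 (irreducible over ℚ since 95 is squarefree)

[ℚ(√95)/ℚ] = 2


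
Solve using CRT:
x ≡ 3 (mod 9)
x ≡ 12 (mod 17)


m₁ = 9, m₂ = 17, gcd = 1, so CRT applies. M = m₁·m₂ = 153
Let M₁ = M/m₁ = 17, M₂ = M/m₂ = 9
Find y₁ ≡ M₁⁻¹ (mod m₁): 17⁻¹ ≡ 8 (mod 9)
Find y₂ ≡ M₂⁻¹ (mod m₂): 9⁻¹ ≡ 2 (mod 17)
x = a₁·M₁·y₁ + a₂·M₂·y₂ = 3·17·8 + 12·9·2 = 624
Reduce mod 153: x ≡ 12
Check: 12 mod 9 = 3 ✓, 12 mod 17 = 12 ✓

x ≡ 12 (mod 153)


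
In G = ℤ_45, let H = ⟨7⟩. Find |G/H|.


|⟨7⟩| = n / gcd(7, 45) = 45 / 1 = 45
H is normal (ℤ_45 is abelian).
|G/H| = |G| / |H| = 45 / 45 = 1

|G/H| = 1


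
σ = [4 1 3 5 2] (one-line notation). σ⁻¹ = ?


To find σ⁻¹, swap domain and range:
σ(1) = 4 → σ⁻¹(4) = 1
σ(2) = 1 → σ⁻¹(1) = 2
σ(3) = 3 → σ⁻¹(3) = 3
σ(4) = 5 → σ⁻¹(5) = 4
σ(5) = 2 → σ⁻¹(2) = 5

σ⁻¹ = [2 5 3 1 4]


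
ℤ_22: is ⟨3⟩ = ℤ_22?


g generates ℤ_n iff gcd(g, n) = 1
gcd(3, 22) = 1
Since gcd = 1, 3 is a generator.

Yes, 3 generates ℤ_22


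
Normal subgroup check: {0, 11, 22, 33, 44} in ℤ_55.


H = {0, 11, 22, 33, 44} in ℤ_55
ℤ_55 is abelian; every subgroup of an abelian group is normal

Yes, normal subgroup


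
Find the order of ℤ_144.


ℤ_n has n elements.

|ℤ_144| = 144


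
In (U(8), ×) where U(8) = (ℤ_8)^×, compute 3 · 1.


Operation: multiplication mod 8
3 · 1 = (a × b) mod 8 with a = 3, b = 1

3 · 1 = 3


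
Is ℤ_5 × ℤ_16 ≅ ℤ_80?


Comparing ℤ_5 × ℤ_16 and ℤ_80:
gcd(5,16) = 1, so ℤ_5 × ℤ_16 ≅ ℤ_80 (CRT)

Yes, ℤ_5 × ℤ_16 ≅ ℤ_80


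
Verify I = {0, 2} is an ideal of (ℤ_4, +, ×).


Check ideal conditions for I = {0, 2} in ℤ_4:
(1) I is an additive subgroup? Yes
(2) For r ∈ ℤ_4 and a ∈ I: r·a ∈ I? Yes

Yes, I is an ideal of ℤ_4


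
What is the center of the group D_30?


Z(G) = {g ∈ G | gx = xg for all x ∈ G}
For even n, Z(D_n) = {e, r^(n/2)}: the 180° rotation r^15 commutes with every reflection and rotation

Z(D_30) = {e, r^15}


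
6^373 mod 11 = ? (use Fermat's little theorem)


Fermat's little theorem: if p is prime and gcd(a,p)=1, then a^(p-1) ≡ 1 (mod p)
p = 11 is prime, gcd(6,11) = 1
Reduce exponent: 373 mod 10 = 3
So 6^373 ≡ 6^3 (mod 11)
6^3 mod 11 = 7

6^373 ≡ 7 (mod 11)


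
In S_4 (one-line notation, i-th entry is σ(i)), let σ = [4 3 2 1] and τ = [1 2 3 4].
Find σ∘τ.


σ∘τ: apply τ first, then σ
1 →τ 1 →σ 4
2 →τ 2 →σ 3
3 →τ 3 →σ 2
4 →τ 4 →σ 1

σ∘τ = [4 3 2 1]


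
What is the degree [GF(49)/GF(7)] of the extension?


GF(49) = GF(7^2), so the extension degree is 2

[GF(49)/GF(7)] = 2


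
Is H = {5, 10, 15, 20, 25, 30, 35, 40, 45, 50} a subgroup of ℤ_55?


Subgroup test for H = {5, 10, 15, 20, 25, 30, 35, 40, 45, 50} in (ℤ_55, +):
(1) 0 ∈ H? No
(2) Closure: for all a,b ∈ H, (a+b) mod 55 ∈ H? No  [counterexample: 5 + 50 = 0 ∉ H]
(3) Inverses: for all a ∈ H, -a mod 55 ∈ H? Yes

No, H is not a subgroup of ℤ_55


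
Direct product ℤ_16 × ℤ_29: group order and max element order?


|ℤ_16 × ℤ_29| = 16 × 29 = 464
Max element order = lcm(16,29) = 464
Cyclic? Yes (gcd=1)

|ℤ_16×ℤ_29| = 464, max element order = 464


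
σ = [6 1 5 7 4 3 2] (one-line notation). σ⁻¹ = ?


To find σ⁻¹, swap domain and range:
σ(1) = 6 → σ⁻¹(6) = 1
σ(2) = 1 → σ⁻¹(1) = 2
σ(3) = 5 → σ⁻¹(5) = 3
σ(4) = 7 → σ⁻¹(7) = 4
σ(5) = 4 → σ⁻¹(4) = 5
σ(6) = 3 → σ⁻¹(3) = 6
σ(7) = 2 → σ⁻¹(2) = 7

σ⁻¹ = [2 7 6 5 3 1 4]


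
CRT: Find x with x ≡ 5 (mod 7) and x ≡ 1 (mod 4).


m₁ = 7, m₂ = 4, gcd = 1, so CRT applies. M = m₁·m₂ = 28
Let M₁ = M/m₁ = 4, M₂ = M/m₂ = 7
Find y₁ ≡ M₁⁻¹ (mod m₁): 4⁻¹ ≡ 2 (mod 7)
Find y₂ ≡ M₂⁻¹ (mod m₂): 7⁻¹ ≡ 3 (mod 4)
x = a₁·M₁·y₁ + a₂·M₂·y₂ = 5·4·2 + 1·7·3 = 61
Reduce mod 28: x ≡ 5
Check: 5 mod 7 = 5 ✓, 5 mod 4 = 1 ✓

x ≡ 5 (mod 28)


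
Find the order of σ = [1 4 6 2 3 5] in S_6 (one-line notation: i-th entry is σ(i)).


Cycle decomposition: (2 4) (3 6 5)
Cycle lengths: 2, 3
Order = lcm(2, 3) = 6

ord(σ) = 6


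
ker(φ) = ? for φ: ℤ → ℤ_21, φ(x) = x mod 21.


Kernel = preimage of identity
ker(φ) = {x ∈ ℤ : x ≡ 0 (mod 21)} = 21ℤ = {0, ±21, ±42, ...}

ker(φ) = 21ℤ


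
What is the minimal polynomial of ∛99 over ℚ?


∛99 satisfies x³ - 99 = 0, irreducible over ℚ (no rational root; 99 is not a perfect cube)

Minimal polynomial: x³ - 99


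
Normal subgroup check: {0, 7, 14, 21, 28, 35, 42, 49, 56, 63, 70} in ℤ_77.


H = {0, 7, 14, 21, 28, 35, 42, 49, 56, 63, 70} in ℤ_77
ℤ_77 is abelian; every subgroup of an abelian group is normal

Yes, normal subgroup


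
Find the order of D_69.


|D_n| = 2n (n rotations and n reflections)
|D_69| = 2×69 = 138

|D_69| = 138


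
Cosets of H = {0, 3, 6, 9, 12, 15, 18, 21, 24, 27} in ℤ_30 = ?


H = {0, 3, 6, 9, 12, 15, 18, 21, 24, 27}, |H| = 10
Number of cosets = |G|/|H| = 30/10 = 3
0 + H = {0, 3, 6, 9, 12, 15, 18, 21, 24, 27}
1 + H = {1, 4, 7, 10, 13, 16, 19, 22, 25, 28}
2 + H = {2, 5, 8, 11, 14, 17, 20, 23, 26, 29}

Cosets: 0+H={0,3,6,9,12,15,18,21,24,27}; 1+H={1,4,7,10,13,16,19,22,25,28}; 2+H={2,5,8,11,14,17,20,23,26,29}


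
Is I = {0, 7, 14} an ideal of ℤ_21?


Check ideal conditions for I = {0, 7, 14} in ℤ_21:
(1) I is an additive subgroup? Yes
(2) For r ∈ ℤ_21 and a ∈ I: r·a ∈ I? Yes

Yes, I is an ideal of ℤ_21


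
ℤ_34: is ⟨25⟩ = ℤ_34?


g generates ℤ_n iff gcd(g, n) = 1
gcd(25, 34) = 1
Since gcd = 1, 25 is a generator.

Yes, 25 generates ℤ_34


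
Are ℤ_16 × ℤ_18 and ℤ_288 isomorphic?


Comparing ℤ_16 × ℤ_18 and ℤ_288:
gcd(16,18) = 2 ≠ 1. Max element order in ℤ_16×ℤ_18 is lcm(16,18) = 144 < 288, so it has no element of order 288

No, ℤ_16 × ℤ_18 ≇ ℤ_288


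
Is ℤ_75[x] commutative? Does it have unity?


ℤ_75 has zero divisors (3·25 ≡ 0), and these lift to constant zero divisors in ℤ_75[x]; so not an integral domain
Commutative: Yes
Integral domain: No
Has unity: Yes

ℤ_75[x]: Commutative=Yes, Unity=Yes


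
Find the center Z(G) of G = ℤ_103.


Z(G) = {g ∈ G | gx = xg for all x ∈ G}
ℤ_103 is abelian, so Z(G) = G

Z(ℤ_103) = ℤ_103


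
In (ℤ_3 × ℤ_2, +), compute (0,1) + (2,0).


Operation: componentwise addition mod (3, 2)
(0,1) + (2,0) = ((a₁+b₁) mod 3, (a₂+b₂) mod 2) with a = (0,1), b = (2,0)

(0,1) + (2,0) = (2,1)


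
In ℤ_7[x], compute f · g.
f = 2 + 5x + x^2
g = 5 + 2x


Expand and collect like terms; reduce coefficients mod 7:
x^0: 2·5 = 10 ≡ 3 (mod 7)
x^1: 2·2 + 5·5 = 29 ≡ 1 (mod 7)
x^2: 5·2 + 1·5 = 15 ≡ 1 (mod 7)
x^3: 1·2 = 2 ≡ 2 (mod 7)
Result: 3 + x + x^2 + 2x^3

f · g = 3 + x + x^2 + 2x^3


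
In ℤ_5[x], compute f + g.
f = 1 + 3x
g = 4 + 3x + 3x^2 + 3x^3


Add coefficients mod 5:
x^0: 1 + 4 = 0 (mod 5)
x^1: 3 + 3 = 1 (mod 5)
x^2: 0 + 3 = 3 (mod 5)
x^3: 0 + 3 = 3 (mod 5)
Result: x + 3x^2 + 3x^3

f + g = x + 3x^2 + 3x^3


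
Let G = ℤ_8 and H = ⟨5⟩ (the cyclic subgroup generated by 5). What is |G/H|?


|⟨5⟩| = n / gcd(5, 8) = 8 / 1 = 8
H is normal (ℤ_8 is abelian).
|G/H| = |G| / |H| = 8 / 8 = 1

|G/H| = 1


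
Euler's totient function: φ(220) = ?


Factor n: 220 = 2^2 × 5 × 11
φ(n) = n · ∏(1 - 1/p) over distinct primes p | n
φ(220) = 220 · (1 - 1/2) · (1 - 1/5) · (1 - 1/11) = 80

φ(220) = 80


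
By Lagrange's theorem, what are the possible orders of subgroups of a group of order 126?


Lagrange's theorem: |H| divides |G|
|G| = 126
Divisors of 126: 1, 2, 3, 6, 7, 9, 14, 18, 21, 42, 63, 126

Possible subgroup orders: {1, 2, 3, 6, 7, 9, 14, 18, 21, 42, 63, 126}


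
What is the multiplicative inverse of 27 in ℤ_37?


Use the extended Euclidean algorithm to write 1 = 27·s + 37·t; then s mod 37 is the inverse.
Euclidean algorithm:
  27 = 0·37 + 27
  37 = 1·27 + 10
  27 = 2·10 + 7
  10 = 1·7 + 3
  7 = 2·3 + 1
  3 = 3·1 + 0
gcd(27,37) = 1
Back-substitution gives: 27·(11) + 37·(-8) = 1
So 27⁻¹ ≡ 11 ≡ 11 (mod 37)
Check: 27 × 11 = 297 ≡ 1 (mod 37) ✓

27⁻¹ ≡ 11 (mod 37)


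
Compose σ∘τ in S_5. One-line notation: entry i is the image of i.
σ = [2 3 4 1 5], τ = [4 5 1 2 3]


σ∘τ: apply τ first, then σ
1 →τ 4 →σ 1
2 →τ 5 →σ 5
3 →τ 1 →σ 2
4 →τ 2 →σ 3
5 →τ 3 →σ 4

σ∘τ = [1 5 2 3 4]


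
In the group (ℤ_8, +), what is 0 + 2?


Operation: addition mod 8
0 + 2 = (a + b) mod 8 with a = 0, b = 2

0 + 2 = 2


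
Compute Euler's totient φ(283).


Factor n: 283 = 283
φ(n) = n · ∏(1 - 1/p) over distinct primes p | n
φ(283) = 283 · (1 - 1/283) = 282

φ(283) = 282


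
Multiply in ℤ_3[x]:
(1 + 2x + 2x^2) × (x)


Expand and collect like terms; reduce coefficients mod 3:
x^0: 1·0 = 0 ≡ 0 (mod 3)
x^1: 1·1 + 2·0 = 1 ≡ 1 (mod 3)
x^2: 2·1 + 2·0 = 2 ≡ 2 (mod 3)
x^3: 2·1 = 2 ≡ 2 (mod 3)
Result: x + 2x^2 + 2x^3

f · g = x + 2x^2 + 2x^3


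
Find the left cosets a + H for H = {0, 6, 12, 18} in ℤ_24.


H = {0, 6, 12, 18}, |H| = 4
Number of cosets = |G|/|H| = 24/4 = 6
0 + H = {0, 6, 12, 18}
1 + H = {1, 7, 13, 19}
2 + H = {2, 8, 14, 20}
3 + H = {3, 9, 15, 21}
4 + H = {4, 10, 16, 22}
5 + H = {5, 11, 17, 23}

Cosets: 0+H={0,6,12,18}; 1+H={1,7,13,19}; 2+H={2,8,14,20}; 3+H={3,9,15,21}; 4+H={4,10,16,22}; 5+H={5,11,17,23}


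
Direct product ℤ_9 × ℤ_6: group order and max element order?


|ℤ_9 × ℤ_6| = 9 × 6 = 54
Max element order = lcm(9,6) = 18
Cyclic? No (gcd=3)

|ℤ_9×ℤ_6| = 54, max element order = 18


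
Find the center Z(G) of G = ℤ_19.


Z(G) = {g ∈ G | gx = xg for all x ∈ G}
ℤ_19 is abelian, so Z(G) = G

Z(ℤ_19) = ℤ_19


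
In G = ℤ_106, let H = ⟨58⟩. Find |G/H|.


|⟨58⟩| = n / gcd(58, 106) = 106 / 2 = 53
H is normal (ℤ_106 is abelian).
|G/H| = |G| / |H| = 106 / 53 = 2

|G/H| = 2


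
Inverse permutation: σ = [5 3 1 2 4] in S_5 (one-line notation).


To find σ⁻¹, swap domain and range:
σ(1) = 5 → σ⁻¹(5) = 1
σ(2) = 3 → σ⁻¹(3) = 2
σ(3) = 1 → σ⁻¹(1) = 3
σ(4) = 2 → σ⁻¹(2) = 4
σ(5) = 4 → σ⁻¹(4) = 5

σ⁻¹ = [3 4 2 5 1]


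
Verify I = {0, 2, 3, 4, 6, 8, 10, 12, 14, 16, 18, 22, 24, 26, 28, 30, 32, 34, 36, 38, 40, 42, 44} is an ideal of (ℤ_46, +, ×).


Check ideal conditions for I = {0, 2, 3, 4, 6, 8, 10, 12, 14, 16, 18, 22, 24, 26, 28, 30, 32, 34, 36, 38, 40, 42, 44} in ℤ_46:
(1) I is an additive subgroup? No
(2) For r ∈ ℤ_46 and a ∈ I: r·a ∈ I? No  [counterexample: r=2, a=10, r·a mod 46 = 20 ∉ I]

No, I is not an ideal of ℤ_46


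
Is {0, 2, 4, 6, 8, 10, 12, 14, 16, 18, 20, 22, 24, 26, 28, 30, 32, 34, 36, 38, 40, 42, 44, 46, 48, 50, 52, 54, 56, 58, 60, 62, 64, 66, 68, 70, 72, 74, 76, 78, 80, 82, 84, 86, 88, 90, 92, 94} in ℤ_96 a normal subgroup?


H = {0, 2, 4, 6, 8, 10, 12, 14, 16, 18, 20, 22, 24, 26, 28, 30, 32, 34, 36, 38, 40, 42, 44, 46, 48, 50, 52, 54, 56, 58, 60, 62, 64, 66, 68, 70, 72, 74, 76, 78, 80, 82, 84, 86, 88, 90, 92, 94} in ℤ_96
ℤ_96 is abelian; every subgroup of an abelian group is normal

Yes, normal subgroup


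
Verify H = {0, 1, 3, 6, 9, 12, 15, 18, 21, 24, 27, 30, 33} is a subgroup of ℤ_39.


Subgroup test for H = {0, 1, 3, 6, 9, 12, 15, 18, 21, 24, 27, 30, 33} in (ℤ_39, +):
(1) 0 ∈ H? Yes
(2) Closure: for all a,b ∈ H, (a+b) mod 39 ∈ H? No  [counterexample: 1 + 1 = 2 ∉ H]
(3) Inverses: for all a ∈ H, -a mod 39 ∈ H? No

No, H is not a subgroup of ℤ_39


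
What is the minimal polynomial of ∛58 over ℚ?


∛58 satisfies x³ - 58 = 0, irreducible over ℚ (no rational root; 58 is not a perfect cube)

Minimal polynomial: x³ - 58


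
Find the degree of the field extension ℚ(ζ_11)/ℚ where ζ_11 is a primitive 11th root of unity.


[ℚ(ζ_n):ℚ] = deg Φ_n(x) = φ(n). Here φ(11) = 10

[ℚ(ζ_11)/ℚ where ζ_11 is a primitive 11th root of unity] = 10
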